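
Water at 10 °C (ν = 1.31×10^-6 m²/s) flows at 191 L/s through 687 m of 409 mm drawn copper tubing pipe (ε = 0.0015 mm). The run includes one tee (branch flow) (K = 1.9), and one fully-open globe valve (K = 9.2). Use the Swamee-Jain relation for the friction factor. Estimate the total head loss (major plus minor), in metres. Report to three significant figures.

V = 4Q/(πD²) = 1.454 m/s; V²/2g = 0.1077 m
Re = 4.54×10^5, ε/D = 3.67×10^-6 → f = 0.01338 (Swamee-Jain)
Major: h_f = f(L/D)·V²/2g = 0.01338·1680·0.1077 = 2.420 m
Minor: ΣK = 11.1; h_m = ΣK·V²/2g = 1.196 m
Total H_L = 2.420 + 1.196 = 3.616 m

H_L ≈ 3.62 m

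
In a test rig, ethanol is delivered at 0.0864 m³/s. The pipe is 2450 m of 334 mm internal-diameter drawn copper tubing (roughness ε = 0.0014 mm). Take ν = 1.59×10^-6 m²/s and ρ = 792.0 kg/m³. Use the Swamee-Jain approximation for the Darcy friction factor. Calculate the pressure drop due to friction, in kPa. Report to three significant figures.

V = 4Q/(πD²) = 4·0.0864/(π·0.334²) = 0.9861 m/s
Re = VD/ν = 0.9861·0.334/1.59×10^-6 = 2.07×10^5 → turbulent
ε/D = 0.0014/334 = 4.19×10^-6
Swamee-Jain: f = 0.01547
h_f = f(L/D)V²/(2g) = 0.01547·(2450/0.334)·0.9861²/(2·9.81) = 5.623 m
Δp = ρg·h_f = 792.0·9.81·5.623 = 43.69 kPa

Δp ≈ 43.7 kPa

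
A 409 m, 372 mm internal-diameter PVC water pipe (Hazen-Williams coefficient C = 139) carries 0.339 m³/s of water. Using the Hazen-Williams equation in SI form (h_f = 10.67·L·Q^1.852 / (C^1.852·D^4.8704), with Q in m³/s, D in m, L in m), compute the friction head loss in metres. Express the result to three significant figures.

h_f ≈ 7.81 m

h_f = 10.67·409·0.339^1.852 / (139^1.852·0.372^4.8704) = 7.809 m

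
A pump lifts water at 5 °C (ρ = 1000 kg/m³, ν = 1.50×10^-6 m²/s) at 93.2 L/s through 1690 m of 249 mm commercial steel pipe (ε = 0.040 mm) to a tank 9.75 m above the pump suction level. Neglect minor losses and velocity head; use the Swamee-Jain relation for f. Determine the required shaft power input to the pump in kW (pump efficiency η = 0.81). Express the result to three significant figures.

V = 4Q/(πD²) = 1.914 m/s; Re = 3.18×10^5; ε/D = 1.61×10^-4; f = 0.01587
h_f = f(L/D)V²/2g = 20.12 m
Total head H = z + h_f = 9.75 + 20.12 = 29.87 m
P_hyd = ρgQH = 1000·9.81·0.0932·29.87 = 27.31 kW
P_shaft = P_hyd/η = 27.31/0.81 = 33.71 kW

P_shaft ≈ 33.7 kW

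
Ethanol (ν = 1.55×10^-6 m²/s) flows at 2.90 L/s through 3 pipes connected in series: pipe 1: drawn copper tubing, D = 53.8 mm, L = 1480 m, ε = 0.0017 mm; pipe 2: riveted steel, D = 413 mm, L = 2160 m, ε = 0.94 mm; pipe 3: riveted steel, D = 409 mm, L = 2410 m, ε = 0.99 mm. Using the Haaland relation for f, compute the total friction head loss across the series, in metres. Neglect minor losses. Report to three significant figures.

Pipe 1: V = 1.276 m/s, Re = 4.43×10^4, ε/D = 3.16×10^-5, f = 0.02137, h_1 = f(L/D)V²/2g = 48.75 m
Pipe 2: V = 0.02165 m/s, Re = 5770, ε/D = 0.00228, f = 0.03846, h_2 = f(L/D)V²/2g = 0.004804 m
Pipe 3: V = 0.02207 m/s, Re = 5820, ε/D = 0.00242, f = 0.03852, h_3 = f(L/D)V²/2g = 0.005636 m
Series → Q common, losses add: H = Σh = 48.76 m

H ≈ 48.8 m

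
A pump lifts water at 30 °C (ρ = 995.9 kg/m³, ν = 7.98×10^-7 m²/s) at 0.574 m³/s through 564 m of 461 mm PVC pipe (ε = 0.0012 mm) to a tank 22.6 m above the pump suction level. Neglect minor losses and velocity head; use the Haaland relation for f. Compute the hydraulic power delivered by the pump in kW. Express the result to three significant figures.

P_hyd ≈ 170 kW

V = 4Q/(πD²) = 3.439 m/s; Re = 1.99×10^6; ε/D = 2.60×10^-6; f = 0.01042
h_f = f(L/D)V²/2g = 7.688 m
Total head H = z + h_f = 22.6 + 7.688 = 30.29 m
P_hyd = ρgQH = 995.9·9.81·0.574·30.29 = 169.8 kW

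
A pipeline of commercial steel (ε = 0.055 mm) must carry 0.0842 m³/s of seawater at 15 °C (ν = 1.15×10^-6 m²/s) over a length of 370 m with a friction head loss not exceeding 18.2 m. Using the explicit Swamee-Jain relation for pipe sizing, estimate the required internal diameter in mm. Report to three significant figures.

Swamee-Jain (Type III): D = 0.66·[ε^1.25·(LQ²/(gh_f))^4.75 + ν·Q^9.4·(L/(gh_f))^5.2]^0.04
LQ²/(gh_f) = 0.01469; L/(gh_f) = 2.072
Term 1 = ε^1.25·(…)^4.75 = 9.31×10^-15; Term 2 = ν·Q^9.4·(…)^5.2 = 4.02×10^-15
D = 0.66·(9.31×10^-15 + 4.02×10^-15)^0.04 = 0.1839 m = 184 mm
Check: V = 3.17 m/s, Re = 5.07×10^5, f = 0.01635, h_f = 16.9 m ≈ 18.2 m ✓

D ≈ 184 mm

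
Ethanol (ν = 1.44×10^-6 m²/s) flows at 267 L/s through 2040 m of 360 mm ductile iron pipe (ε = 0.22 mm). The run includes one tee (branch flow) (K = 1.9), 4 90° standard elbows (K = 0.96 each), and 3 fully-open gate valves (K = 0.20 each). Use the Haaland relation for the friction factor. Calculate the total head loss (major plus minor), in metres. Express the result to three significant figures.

H_L ≈ 38.2 m

V = 4Q/(πD²) = 2.623 m/s; V²/2g = 0.3507 m
Re = 6.56×10^5, ε/D = 6.11×10^-4 → f = 0.01808 (Haaland)
Major: h_f = f(L/D)·V²/2g = 0.01808·5667·0.3507 = 35.94 m
Minor: ΣK = 6.34; h_m = ΣK·V²/2g = 2.223 m
Total H_L = 35.94 + 2.223 = 38.16 m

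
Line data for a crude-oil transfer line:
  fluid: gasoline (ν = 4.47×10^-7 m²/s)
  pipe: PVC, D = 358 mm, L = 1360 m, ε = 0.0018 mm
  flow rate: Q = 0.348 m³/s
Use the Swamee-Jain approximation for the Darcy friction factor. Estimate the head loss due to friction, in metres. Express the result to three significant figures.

V = 4Q/(πD²) = 4·0.348/(π·0.358²) = 3.457 m/s
Re = VD/ν = 3.457·0.358/4.47×10^-7 = 2.77×10^6 → turbulent
ε/D = 0.0018/358 = 5.03×10^-6
Swamee-Jain: f = 0.01008
h_f = f(L/D)V²/(2g) = 0.01008·(1360/0.358)·3.457²/(2·9.81) = 23.34 m

h_f ≈ 23.3 m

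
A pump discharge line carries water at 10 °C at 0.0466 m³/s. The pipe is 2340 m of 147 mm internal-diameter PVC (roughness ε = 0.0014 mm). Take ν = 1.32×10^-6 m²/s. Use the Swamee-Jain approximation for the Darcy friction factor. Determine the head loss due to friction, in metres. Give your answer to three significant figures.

h_f ≈ 88.3 m

V = 4Q/(πD²) = 4·0.0466/(π·0.147²) = 2.746 m/s
Re = VD/ν = 2.746·0.147/1.32×10^-6 = 3.06×10^5 → turbulent
ε/D = 0.0014/147 = 9.52×10^-6
Swamee-Jain: f = 0.01444
h_f = f(L/D)V²/(2g) = 0.01444·(2340/0.147)·2.746²/(2·9.81) = 88.30 m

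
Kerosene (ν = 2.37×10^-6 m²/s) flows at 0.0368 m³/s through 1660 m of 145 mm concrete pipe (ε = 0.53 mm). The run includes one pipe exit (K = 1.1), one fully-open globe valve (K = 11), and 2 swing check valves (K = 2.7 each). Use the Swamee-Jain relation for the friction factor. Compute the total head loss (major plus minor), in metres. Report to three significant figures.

V = 4Q/(πD²) = 2.229 m/s; V²/2g = 0.2531 m
Re = 1.36×10^5, ε/D = 0.00366 → f = 0.02875 (Swamee-Jain)
Major: h_f = f(L/D)·V²/2g = 0.02875·11448·0.2531 = 83.32 m
Minor: ΣK = 17.5; h_m = ΣK·V²/2g = 4.430 m
Total H_L = 83.32 + 4.430 = 87.75 m

H_L ≈ 87.7 m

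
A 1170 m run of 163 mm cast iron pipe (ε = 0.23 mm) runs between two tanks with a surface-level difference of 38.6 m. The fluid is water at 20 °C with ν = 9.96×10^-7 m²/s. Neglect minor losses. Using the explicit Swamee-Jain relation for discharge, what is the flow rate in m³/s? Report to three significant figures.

Swamee-Jain (Type II): Q = -0.965·√(gD⁵h_f/L)·ln[ε/(3.7D) + √(3.17ν²L/(gD³h_f))]
√(gD⁵h_f/L) = √(9.81·0.163⁵·38.6/1170) = 0.006102
ε/(3.7D) = 3.81×10^-4; √(3.17ν²L/(gD³h_f)) = 4.74×10^-5
Q = -0.965·0.006102·ln(4.287×10^-4) = 0.04567 m³/s
Check: V = 2.19 m/s, Re = 3.58×10^5, f = 0.02218, h_f = 38.9 m ≈ 38.6 m ✓

Q ≈ 0.0457 m³/s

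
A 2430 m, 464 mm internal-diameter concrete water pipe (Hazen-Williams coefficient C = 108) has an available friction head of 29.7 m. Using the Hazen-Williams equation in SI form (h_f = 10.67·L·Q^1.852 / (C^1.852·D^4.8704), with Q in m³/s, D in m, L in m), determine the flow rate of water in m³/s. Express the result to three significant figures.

Rearranging: Q = [h_f·C^1.852·D^4.8704 / (10.67·L)]^(1/1.852)
Q = [29.7·108^1.852·0.464^4.8704 / (10.67·2430)]^0.540 = 0.3702 m³/s

Q ≈ 0.370 m³/s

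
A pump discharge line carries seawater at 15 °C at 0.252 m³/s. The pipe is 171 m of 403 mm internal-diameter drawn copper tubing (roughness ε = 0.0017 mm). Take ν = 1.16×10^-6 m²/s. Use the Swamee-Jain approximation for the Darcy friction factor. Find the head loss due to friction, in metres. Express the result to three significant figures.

h_f ≈ 1.05 m

V = 4Q/(πD²) = 4·0.252/(π·0.403²) = 1.976 m/s
Re = VD/ν = 1.976·0.403/1.16×10^-6 = 6.86×10^5 → turbulent
ε/D = 0.0017/403 = 4.22×10^-6
Swamee-Jain: f = 0.01246
h_f = f(L/D)V²/(2g) = 0.01246·(171/0.403)·1.976²/(2·9.81) = 1.052 m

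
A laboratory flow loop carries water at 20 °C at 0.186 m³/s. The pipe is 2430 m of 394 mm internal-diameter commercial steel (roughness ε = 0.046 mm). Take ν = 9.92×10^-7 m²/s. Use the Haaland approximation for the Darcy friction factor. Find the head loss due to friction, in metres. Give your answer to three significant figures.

V = 4Q/(πD²) = 4·0.186/(π·0.394²) = 1.526 m/s
Re = VD/ν = 1.526·0.394/9.92×10^-7 = 6.06×10^5 → turbulent
ε/D = 0.046/394 = 1.17×10^-4
Haaland: f = 0.01416
h_f = f(L/D)V²/(2g) = 0.01416·(2430/0.394)·1.526²/(2·9.81) = 10.36 m

h_f ≈ 10.4 m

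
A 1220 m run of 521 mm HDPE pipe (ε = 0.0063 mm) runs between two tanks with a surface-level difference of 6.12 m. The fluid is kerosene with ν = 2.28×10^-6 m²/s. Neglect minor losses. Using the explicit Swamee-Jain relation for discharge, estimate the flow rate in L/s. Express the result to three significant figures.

Q ≈ 414 L/s

Swamee-Jain (Type II): Q = -0.965·√(gD⁵h_f/L)·ln[ε/(3.7D) + √(3.17ν²L/(gD³h_f))]
√(gD⁵h_f/L) = √(9.81·0.521⁵·6.12/1220) = 0.04346
ε/(3.7D) = 3.27×10^-6; √(3.17ν²L/(gD³h_f)) = 4.87×10^-5
Q = -0.965·0.04346·ln(5.193×10^-5) = 0.4138 m³/s
Check: V = 1.94 m/s, Re = 4.44×10^5, f = 0.01356, h_f = 6.10 m ≈ 6.12 m ✓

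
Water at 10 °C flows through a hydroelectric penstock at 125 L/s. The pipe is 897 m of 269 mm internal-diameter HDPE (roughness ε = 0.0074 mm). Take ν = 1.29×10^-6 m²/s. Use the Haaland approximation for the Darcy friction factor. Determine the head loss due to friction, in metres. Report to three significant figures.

h_f ≈ 11.2 m

V = 4Q/(πD²) = 4·0.125/(π·0.269²) = 2.199 m/s
Re = VD/ν = 2.199·0.269/1.29×10^-6 = 4.59×10^5 → turbulent
ε/D = 0.0074/269 = 2.75×10^-5
Haaland: f = 0.01358
h_f = f(L/D)V²/(2g) = 0.01358·(897/0.269)·2.199²/(2·9.81) = 11.16 m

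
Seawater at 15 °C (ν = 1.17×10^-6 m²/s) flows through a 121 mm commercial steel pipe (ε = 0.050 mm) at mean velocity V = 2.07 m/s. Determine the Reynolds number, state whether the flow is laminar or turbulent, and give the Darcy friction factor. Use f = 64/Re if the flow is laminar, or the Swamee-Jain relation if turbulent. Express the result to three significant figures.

Re = VD/ν = 2.070·0.121/1.17×10^-6 = 2.14×10^5
Re > 4000 → turbulent; ε/D = 4.13×10^-4
Swamee-Jain: f = 0.01834

Re ≈ 2.14×10^5; turbulent; f ≈ 0.0183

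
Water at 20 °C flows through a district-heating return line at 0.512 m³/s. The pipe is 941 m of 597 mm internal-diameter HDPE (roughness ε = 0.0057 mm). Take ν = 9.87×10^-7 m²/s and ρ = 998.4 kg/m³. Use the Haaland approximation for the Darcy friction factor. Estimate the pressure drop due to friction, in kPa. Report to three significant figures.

Δp ≈ 30.5 kPa

V = 4Q/(πD²) = 4·0.512/(π·0.597²) = 1.829 m/s
Re = VD/ν = 1.829·0.597/9.87×10^-7 = 1.11×10^6 → turbulent
ε/D = 0.0057/597 = 9.55×10^-6
Haaland: f = 0.01158
h_f = f(L/D)V²/(2g) = 0.01158·(941/0.597)·1.829²/(2·9.81) = 3.111 m
Δp = ρg·h_f = 998.4·9.81·3.111 = 30.47 kPa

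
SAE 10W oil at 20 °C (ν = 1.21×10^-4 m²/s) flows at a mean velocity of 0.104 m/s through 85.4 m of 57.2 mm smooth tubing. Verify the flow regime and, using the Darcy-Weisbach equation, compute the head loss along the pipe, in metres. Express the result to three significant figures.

Re = VD/ν = 0.104·0.05720/1.21×10^-4 = 49.2 → laminar (Re < 2300)
f = 64/Re = 1.302
h_f = f(L/D)V²/(2g) = 1.302·(85.4/0.05720)·0.104²/(2·9.81) = 1.071 m

h_f ≈ 1.07 m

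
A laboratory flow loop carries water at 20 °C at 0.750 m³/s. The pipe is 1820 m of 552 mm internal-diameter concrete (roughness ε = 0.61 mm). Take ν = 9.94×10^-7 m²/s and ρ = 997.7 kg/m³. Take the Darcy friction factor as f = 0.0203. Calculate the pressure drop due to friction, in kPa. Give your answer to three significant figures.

V = 4Q/(πD²) = 4·0.750/(π·0.552²) = 3.134 m/s
h_f = f(L/D)V²/(2g) = 0.02030·(1820/0.552)·3.134²/(2·9.81) = 33.51 m
Δp = ρg·h_f = 997.7·9.81·33.51 = 327.9 kPa

Δp ≈ 328 kPa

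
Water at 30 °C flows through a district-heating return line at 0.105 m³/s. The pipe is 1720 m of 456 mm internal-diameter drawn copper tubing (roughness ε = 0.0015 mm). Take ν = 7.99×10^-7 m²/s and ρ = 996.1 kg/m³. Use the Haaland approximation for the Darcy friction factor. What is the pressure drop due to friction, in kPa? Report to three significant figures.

Δp ≈ 10.8 kPa

V = 4Q/(πD²) = 4·0.105/(π·0.456²) = 0.6429 m/s
Re = VD/ν = 0.6429·0.456/7.99×10^-7 = 3.67×10^5 → turbulent
ε/D = 0.0015/456 = 3.29×10^-6
Haaland: f = 0.01385
h_f = f(L/D)V²/(2g) = 0.01385·(1720/0.456)·0.6429²/(2·9.81) = 1.100 m
Δp = ρg·h_f = 996.1·9.81·1.100 = 10.75 kPa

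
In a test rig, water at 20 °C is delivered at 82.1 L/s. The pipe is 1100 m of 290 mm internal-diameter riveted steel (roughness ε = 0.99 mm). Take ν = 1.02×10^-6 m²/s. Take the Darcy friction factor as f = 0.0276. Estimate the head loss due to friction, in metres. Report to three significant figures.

h_f ≈ 8.24 m

V = 4Q/(πD²) = 4·0.0821/(π·0.290²) = 1.243 m/s
h_f = f(L/D)V²/(2g) = 0.02760·(1100/0.290)·1.243²/(2·9.81) = 8.244 m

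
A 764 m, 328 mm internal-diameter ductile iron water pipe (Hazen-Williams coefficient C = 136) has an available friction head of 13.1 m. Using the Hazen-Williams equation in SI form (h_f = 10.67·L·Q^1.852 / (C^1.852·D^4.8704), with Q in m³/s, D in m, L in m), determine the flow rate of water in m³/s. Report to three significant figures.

Rearranging: Q = [h_f·C^1.852·D^4.8704 / (10.67·L)]^(1/1.852)
Q = [13.1·136^1.852·0.328^4.8704 / (10.67·764)]^0.540 = 0.2248 m³/s

Q ≈ 0.225 m³/s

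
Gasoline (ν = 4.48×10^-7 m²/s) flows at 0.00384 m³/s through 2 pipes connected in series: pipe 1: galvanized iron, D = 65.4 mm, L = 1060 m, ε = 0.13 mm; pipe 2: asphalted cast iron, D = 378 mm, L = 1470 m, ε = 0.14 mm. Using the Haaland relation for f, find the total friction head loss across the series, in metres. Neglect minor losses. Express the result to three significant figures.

H ≈ 26.3 m

Pipe 1: V = 1.143 m/s, Re = 1.67×10^5, ε/D = 0.00199, f = 0.02437, h_1 = f(L/D)V²/2g = 26.30 m
Pipe 2: V = 0.03422 m/s, Re = 2.89×10^4, ε/D = 3.70×10^-4, f = 0.02435, h_2 = f(L/D)V²/2g = 0.005652 m
Series → Q common, losses add: H = Σh = 26.31 m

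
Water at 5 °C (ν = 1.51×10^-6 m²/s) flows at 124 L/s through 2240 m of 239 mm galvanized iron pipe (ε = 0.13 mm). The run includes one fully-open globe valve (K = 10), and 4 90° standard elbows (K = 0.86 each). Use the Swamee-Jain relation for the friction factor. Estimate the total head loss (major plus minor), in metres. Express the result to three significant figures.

V = 4Q/(πD²) = 2.764 m/s; V²/2g = 0.3894 m
Re = 4.37×10^5, ε/D = 5.44×10^-4 → f = 0.01817 (Swamee-Jain)
Major: h_f = f(L/D)·V²/2g = 0.01817·9372·0.3894 = 66.29 m
Minor: ΣK = 13.4; h_m = ΣK·V²/2g = 5.233 m
Total H_L = 66.29 + 5.233 = 71.53 m

H_L ≈ 71.5 m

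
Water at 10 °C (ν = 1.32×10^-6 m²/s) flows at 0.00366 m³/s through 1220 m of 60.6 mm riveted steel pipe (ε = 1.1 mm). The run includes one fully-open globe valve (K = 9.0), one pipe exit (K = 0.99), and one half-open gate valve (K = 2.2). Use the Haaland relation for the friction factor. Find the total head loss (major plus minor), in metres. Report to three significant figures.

V = 4Q/(πD²) = 1.269 m/s; V²/2g = 0.08207 m
Re = 5.83×10^4, ε/D = 0.0182 → f = 0.04766 (Haaland)
Major: h_f = f(L/D)·V²/2g = 0.04766·20132·0.08207 = 78.74 m
Minor: ΣK = 12.2; h_m = ΣK·V²/2g = 1.000 m
Total H_L = 78.74 + 1.000 = 79.74 m

H_L ≈ 79.7 m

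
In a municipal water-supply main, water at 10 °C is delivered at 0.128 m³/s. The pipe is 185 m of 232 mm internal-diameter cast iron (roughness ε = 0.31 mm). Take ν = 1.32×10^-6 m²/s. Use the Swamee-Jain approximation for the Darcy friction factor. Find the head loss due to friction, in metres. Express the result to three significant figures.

h_f ≈ 8.08 m

V = 4Q/(πD²) = 4·0.128/(π·0.232²) = 3.028 m/s
Re = VD/ν = 3.028·0.232/1.32×10^-6 = 5.32×10^5 → turbulent
ε/D = 0.31/232 = 0.00134
Swamee-Jain: f = 0.02167
h_f = f(L/D)V²/(2g) = 0.02167·(185/0.232)·3.028²/(2·9.81) = 8.076 m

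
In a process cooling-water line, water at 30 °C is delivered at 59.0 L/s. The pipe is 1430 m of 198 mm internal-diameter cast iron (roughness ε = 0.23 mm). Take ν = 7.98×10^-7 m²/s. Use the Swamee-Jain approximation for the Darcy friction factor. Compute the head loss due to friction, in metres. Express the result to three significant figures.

V = 4Q/(πD²) = 4·0.0590/(π·0.198²) = 1.916 m/s
Re = VD/ν = 1.916·0.198/7.98×10^-7 = 4.75×10^5 → turbulent
ε/D = 0.23/198 = 0.00116
Swamee-Jain: f = 0.02106
h_f = f(L/D)V²/(2g) = 0.02106·(1430/0.198)·1.916²/(2·9.81) = 28.46 m

h_f ≈ 28.5 m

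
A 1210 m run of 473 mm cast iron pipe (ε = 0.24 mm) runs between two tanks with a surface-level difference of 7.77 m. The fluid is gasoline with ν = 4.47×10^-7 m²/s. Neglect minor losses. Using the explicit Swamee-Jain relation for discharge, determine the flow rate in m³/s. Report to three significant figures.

Q ≈ 0.329 m³/s

Swamee-Jain (Type II): Q = -0.965·√(gD⁵h_f/L)·ln[ε/(3.7D) + √(3.17ν²L/(gD³h_f))]
√(gD⁵h_f/L) = √(9.81·0.473⁵·7.77/1210) = 0.03862
ε/(3.7D) = 1.37×10^-4; √(3.17ν²L/(gD³h_f)) = 9.75×10^-6
Q = -0.965·0.03862·ln(1.469×10^-4) = 0.3289 m³/s
Check: V = 1.87 m/s, Re = 1.98×10^6, f = 0.01708, h_f = 7.80 m ≈ 7.77 m ✓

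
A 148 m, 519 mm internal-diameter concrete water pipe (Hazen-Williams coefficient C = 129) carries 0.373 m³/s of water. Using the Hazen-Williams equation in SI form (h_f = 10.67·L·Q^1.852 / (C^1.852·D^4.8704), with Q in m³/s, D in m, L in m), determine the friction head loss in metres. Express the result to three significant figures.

h_f = 10.67·148·0.373^1.852 / (129^1.852·0.519^4.8704) = 0.7650 m

h_f ≈ 0.765 m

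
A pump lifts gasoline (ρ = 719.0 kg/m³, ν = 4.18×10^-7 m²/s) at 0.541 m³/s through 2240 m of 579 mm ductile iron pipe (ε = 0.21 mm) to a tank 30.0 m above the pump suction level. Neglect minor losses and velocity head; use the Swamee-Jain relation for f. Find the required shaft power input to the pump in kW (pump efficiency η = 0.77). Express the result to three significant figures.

V = 4Q/(πD²) = 2.055 m/s; Re = 2.85×10^6; ε/D = 3.63×10^-4; f = 0.01586
h_f = f(L/D)V²/2g = 13.20 m
Total head H = z + h_f = 30.0 + 13.20 = 43.20 m
P_hyd = ρgQH = 719.0·9.81·0.541·43.20 = 164.8 kW
P_shaft = P_hyd/η = 164.8/0.77 = 214.1 kW

P_shaft ≈ 214 kW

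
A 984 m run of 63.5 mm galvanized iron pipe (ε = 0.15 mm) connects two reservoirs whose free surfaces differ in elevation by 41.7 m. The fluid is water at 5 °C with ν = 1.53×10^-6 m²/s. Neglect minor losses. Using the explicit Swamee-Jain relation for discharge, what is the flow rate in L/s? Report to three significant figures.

Swamee-Jain (Type II): Q = -0.965·√(gD⁵h_f/L)·ln[ε/(3.7D) + √(3.17ν²L/(gD³h_f))]
√(gD⁵h_f/L) = √(9.81·0.0635⁵·41.7/984) = 6.551×10^-4
ε/(3.7D) = 6.38×10^-4; √(3.17ν²L/(gD³h_f)) = 2.64×10^-4
Q = -0.965·6.551×10^-4·ln(9.025×10^-4) = 0.004432 m³/s
Check: V = 1.40 m/s, Re = 5.81×10^4, f = 0.02724, h_f = 42.1 m ≈ 41.7 m ✓

Q ≈ 4.43 L/s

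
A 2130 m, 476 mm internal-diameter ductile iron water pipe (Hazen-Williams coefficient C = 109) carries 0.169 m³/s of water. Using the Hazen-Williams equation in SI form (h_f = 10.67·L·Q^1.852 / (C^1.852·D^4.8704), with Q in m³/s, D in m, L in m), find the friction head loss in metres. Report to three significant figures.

h_f = 10.67·2130·0.169^1.852 / (109^1.852·0.476^4.8704) = 5.290 m

h_f ≈ 5.29 m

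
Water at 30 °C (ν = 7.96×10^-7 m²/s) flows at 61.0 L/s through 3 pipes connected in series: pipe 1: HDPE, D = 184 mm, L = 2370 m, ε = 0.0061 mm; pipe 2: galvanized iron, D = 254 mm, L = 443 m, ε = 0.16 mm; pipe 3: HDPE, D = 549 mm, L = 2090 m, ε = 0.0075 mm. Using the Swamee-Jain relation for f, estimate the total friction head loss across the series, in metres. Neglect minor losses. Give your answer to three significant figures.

Pipe 1: V = 2.294 m/s, Re = 5.30×10^5, ε/D = 3.32×10^-5, f = 0.01348, h_1 = f(L/D)V²/2g = 46.58 m
Pipe 2: V = 1.204 m/s, Re = 3.84×10^5, ε/D = 6.30×10^-4, f = 0.01877, h_2 = f(L/D)V²/2g = 2.419 m
Pipe 3: V = 0.2577 m/s, Re = 1.78×10^5, ε/D = 1.37×10^-5, f = 0.01601, h_3 = f(L/D)V²/2g = 0.2063 m
Series → Q common, losses add: H = Σh = 49.20 m

H ≈ 49.2 m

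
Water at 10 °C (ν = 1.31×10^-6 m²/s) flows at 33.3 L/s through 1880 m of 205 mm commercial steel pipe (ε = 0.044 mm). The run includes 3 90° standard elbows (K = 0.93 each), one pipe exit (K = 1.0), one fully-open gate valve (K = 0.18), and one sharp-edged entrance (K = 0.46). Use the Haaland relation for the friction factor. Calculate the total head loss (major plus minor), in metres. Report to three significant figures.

H_L ≈ 8.57 m

V = 4Q/(πD²) = 1.009 m/s; V²/2g = 0.05188 m
Re = 1.58×10^5, ε/D = 2.15×10^-4 → f = 0.01752 (Haaland)
Major: h_f = f(L/D)·V²/2g = 0.01752·9171·0.05188 = 8.337 m
Minor: ΣK = 4.43; h_m = ΣK·V²/2g = 0.2298 m
Total H_L = 8.337 + 0.2298 = 8.566 m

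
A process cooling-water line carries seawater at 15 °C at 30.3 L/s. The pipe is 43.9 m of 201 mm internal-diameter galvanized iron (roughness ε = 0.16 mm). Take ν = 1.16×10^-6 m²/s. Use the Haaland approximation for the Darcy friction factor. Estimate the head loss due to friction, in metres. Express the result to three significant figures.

h_f ≈ 0.206 m

V = 4Q/(πD²) = 4·0.0303/(π·0.201²) = 0.9549 m/s
Re = VD/ν = 0.9549·0.201/1.16×10^-6 = 1.65×10^5 → turbulent
ε/D = 0.16/201 = 7.96×10^-4
Haaland: f = 0.02032
h_f = f(L/D)V²/(2g) = 0.02032·(43.9/0.201)·0.9549²/(2·9.81) = 0.2063 m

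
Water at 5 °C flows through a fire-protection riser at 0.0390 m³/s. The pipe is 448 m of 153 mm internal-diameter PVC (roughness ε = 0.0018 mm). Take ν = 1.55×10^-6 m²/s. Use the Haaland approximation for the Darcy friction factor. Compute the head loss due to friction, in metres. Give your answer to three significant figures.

h_f ≈ 10.4 m

V = 4Q/(πD²) = 4·0.0390/(π·0.153²) = 2.121 m/s
Re = VD/ν = 2.121·0.153/1.55×10^-6 = 2.09×10^5 → turbulent
ε/D = 0.0018/153 = 1.18×10^-5
Haaland: f = 0.01543
h_f = f(L/D)V²/(2g) = 0.01543·(448/0.153)·2.121²/(2·9.81) = 10.36 m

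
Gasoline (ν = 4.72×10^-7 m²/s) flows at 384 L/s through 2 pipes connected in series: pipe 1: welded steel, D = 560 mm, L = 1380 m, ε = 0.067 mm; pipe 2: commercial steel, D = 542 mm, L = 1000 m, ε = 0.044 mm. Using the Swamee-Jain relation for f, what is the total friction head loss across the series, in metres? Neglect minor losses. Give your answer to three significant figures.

Pipe 1: V = 1.559 m/s, Re = 1.85×10^6, ε/D = 1.20×10^-4, f = 0.01326, h_1 = f(L/D)V²/2g = 4.048 m
Pipe 2: V = 1.664 m/s, Re = 1.91×10^6, ε/D = 8.12×10^-5, f = 0.01257, h_2 = f(L/D)V²/2g = 3.274 m
Series → Q common, losses add: H = Σh = 7.322 m

H ≈ 7.32 m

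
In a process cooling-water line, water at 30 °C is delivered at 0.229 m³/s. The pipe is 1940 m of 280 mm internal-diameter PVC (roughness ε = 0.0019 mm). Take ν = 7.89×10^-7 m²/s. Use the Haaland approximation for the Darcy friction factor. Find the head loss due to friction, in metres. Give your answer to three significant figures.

h_f ≈ 54.7 m

V = 4Q/(πD²) = 4·0.229/(π·0.280²) = 3.719 m/s
Re = VD/ν = 3.719·0.280/7.89×10^-7 = 1.32×10^6 → turbulent
ε/D = 0.0019/280 = 6.79×10^-6
Haaland: f = 0.01121
h_f = f(L/D)V²/(2g) = 0.01121·(1940/0.280)·3.719²/(2·9.81) = 54.75 m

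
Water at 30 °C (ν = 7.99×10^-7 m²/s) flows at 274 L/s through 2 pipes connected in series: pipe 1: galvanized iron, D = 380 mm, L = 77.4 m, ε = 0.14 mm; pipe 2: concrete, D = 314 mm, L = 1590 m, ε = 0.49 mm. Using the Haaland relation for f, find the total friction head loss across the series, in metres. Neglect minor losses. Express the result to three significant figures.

Pipe 1: V = 2.416 m/s, Re = 1.15×10^6, ε/D = 3.68×10^-4, f = 0.01612, h_1 = f(L/D)V²/2g = 0.9770 m
Pipe 2: V = 3.538 m/s, Re = 1.39×10^6, ε/D = 0.00156, f = 0.02213, h_2 = f(L/D)V²/2g = 71.52 m
Series → Q common, losses add: H = Σh = 72.49 m

H ≈ 72.5 m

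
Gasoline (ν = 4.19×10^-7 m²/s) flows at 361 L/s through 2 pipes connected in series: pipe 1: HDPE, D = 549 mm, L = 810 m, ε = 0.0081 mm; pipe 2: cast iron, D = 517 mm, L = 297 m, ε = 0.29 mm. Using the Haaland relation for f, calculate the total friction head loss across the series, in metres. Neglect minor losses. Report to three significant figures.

H ≈ 3.39 m

Pipe 1: V = 1.525 m/s, Re = 2.00×10^6, ε/D = 1.48×10^-5, f = 0.01078, h_1 = f(L/D)V²/2g = 1.886 m
Pipe 2: V = 1.720 m/s, Re = 2.12×10^6, ε/D = 5.61×10^-4, f = 0.01737, h_2 = f(L/D)V²/2g = 1.504 m
Series → Q common, losses add: H = Σh = 3.390 m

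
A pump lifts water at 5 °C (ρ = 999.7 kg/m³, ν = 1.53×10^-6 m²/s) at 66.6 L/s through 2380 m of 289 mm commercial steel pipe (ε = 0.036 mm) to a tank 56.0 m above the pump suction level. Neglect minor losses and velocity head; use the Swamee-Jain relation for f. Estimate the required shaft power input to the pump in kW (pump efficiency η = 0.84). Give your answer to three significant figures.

P_shaft ≈ 49.2 kW

V = 4Q/(πD²) = 1.015 m/s; Re = 1.92×10^5; ε/D = 1.25×10^-4; f = 0.01669
h_f = f(L/D)V²/2g = 7.220 m
Total head H = z + h_f = 56.0 + 7.220 = 63.22 m
P_hyd = ρgQH = 999.7·9.81·0.0666·63.22 = 41.29 kW
P_shaft = P_hyd/η = 41.29/0.84 = 49.16 kW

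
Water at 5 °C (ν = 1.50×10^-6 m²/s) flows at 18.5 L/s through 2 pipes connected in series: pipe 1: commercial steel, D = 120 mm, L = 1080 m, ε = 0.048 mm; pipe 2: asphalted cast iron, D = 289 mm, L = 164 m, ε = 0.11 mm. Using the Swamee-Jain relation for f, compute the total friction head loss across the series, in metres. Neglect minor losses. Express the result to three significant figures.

H ≈ 23.7 m

Pipe 1: V = 1.636 m/s, Re = 1.31×10^5, ε/D = 4.00×10^-4, f = 0.01928, h_1 = f(L/D)V²/2g = 23.66 m
Pipe 2: V = 0.2820 m/s, Re = 5.43×10^4, ε/D = 3.81×10^-4, f = 0.02189, h_2 = f(L/D)V²/2g = 0.05035 m
Series → Q common, losses add: H = Σh = 23.71 m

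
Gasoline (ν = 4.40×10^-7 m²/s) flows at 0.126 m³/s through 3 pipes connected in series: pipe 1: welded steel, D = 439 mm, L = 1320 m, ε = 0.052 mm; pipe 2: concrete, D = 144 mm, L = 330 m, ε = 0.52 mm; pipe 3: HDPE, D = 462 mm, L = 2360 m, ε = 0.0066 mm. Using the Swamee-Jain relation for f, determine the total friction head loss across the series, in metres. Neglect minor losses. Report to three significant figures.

H ≈ 197 m

Pipe 1: V = 0.8324 m/s, Re = 8.31×10^5, ε/D = 1.18×10^-4, f = 0.01398, h_1 = f(L/D)V²/2g = 1.484 m
Pipe 2: V = 7.737 m/s, Re = 2.53×10^6, ε/D = 0.00361, f = 0.02766, h_2 = f(L/D)V²/2g = 193.4 m
Pipe 3: V = 0.7516 m/s, Re = 7.89×10^5, ε/D = 1.43×10^-5, f = 0.01238, h_3 = f(L/D)V²/2g = 1.822 m
Series → Q common, losses add: H = Σh = 196.7 m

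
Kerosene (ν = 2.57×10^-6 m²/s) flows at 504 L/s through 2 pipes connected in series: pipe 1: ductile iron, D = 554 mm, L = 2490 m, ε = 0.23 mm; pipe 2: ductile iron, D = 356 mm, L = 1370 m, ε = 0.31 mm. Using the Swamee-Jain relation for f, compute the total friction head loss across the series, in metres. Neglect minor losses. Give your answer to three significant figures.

Pipe 1: V = 2.091 m/s, Re = 4.51×10^5, ε/D = 4.15×10^-4, f = 0.01733, h_1 = f(L/D)V²/2g = 17.35 m
Pipe 2: V = 5.063 m/s, Re = 7.01×10^5, ε/D = 8.71×10^-4, f = 0.01957, h_2 = f(L/D)V²/2g = 98.43 m
Series → Q common, losses add: H = Σh = 115.8 m

H ≈ 116 m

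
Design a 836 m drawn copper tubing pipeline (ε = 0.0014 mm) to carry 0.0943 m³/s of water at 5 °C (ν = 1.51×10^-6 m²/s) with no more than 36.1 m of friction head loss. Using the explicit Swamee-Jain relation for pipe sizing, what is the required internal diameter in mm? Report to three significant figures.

Swamee-Jain (Type III): D = 0.66·[ε^1.25·(LQ²/(gh_f))^4.75 + ν·Q^9.4·(L/(gh_f))^5.2]^0.04
LQ²/(gh_f) = 0.02099; L/(gh_f) = 2.361
Term 1 = ε^1.25·(…)^4.75 = 5.16×10^-16; Term 2 = ν·Q^9.4·(…)^5.2 = 3.01×10^-14
D = 0.66·(5.16×10^-16 + 3.01×10^-14)^0.04 = 0.1901 m = 190 mm
Check: V = 3.32 m/s, Re = 4.18×10^5, f = 0.01363, h_f = 33.7 m ≈ 36.1 m ✓

D ≈ 190 mm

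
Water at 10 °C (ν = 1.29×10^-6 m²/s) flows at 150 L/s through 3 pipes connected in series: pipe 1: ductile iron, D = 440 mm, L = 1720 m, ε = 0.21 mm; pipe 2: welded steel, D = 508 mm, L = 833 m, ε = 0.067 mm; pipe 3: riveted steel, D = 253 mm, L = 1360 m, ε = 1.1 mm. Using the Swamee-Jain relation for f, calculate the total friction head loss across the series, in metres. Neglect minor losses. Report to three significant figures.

Pipe 1: V = 0.9865 m/s, Re = 3.36×10^5, ε/D = 4.77×10^-4, f = 0.01805, h_1 = f(L/D)V²/2g = 3.500 m
Pipe 2: V = 0.7401 m/s, Re = 2.91×10^5, ε/D = 1.32×10^-4, f = 0.01579, h_2 = f(L/D)V²/2g = 0.7228 m
Pipe 3: V = 2.984 m/s, Re = 5.85×10^5, ε/D = 0.00435, f = 0.02939, h_3 = f(L/D)V²/2g = 71.69 m
Series → Q common, losses add: H = Σh = 75.91 m

H ≈ 75.9 m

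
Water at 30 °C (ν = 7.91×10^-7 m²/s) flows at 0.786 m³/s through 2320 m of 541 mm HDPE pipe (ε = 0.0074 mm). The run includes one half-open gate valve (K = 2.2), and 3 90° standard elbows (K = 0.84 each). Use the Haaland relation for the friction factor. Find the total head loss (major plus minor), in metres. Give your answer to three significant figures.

V = 4Q/(πD²) = 3.419 m/s; V²/2g = 0.5959 m
Re = 2.34×10^6, ε/D = 1.37×10^-5 → f = 0.01054 (Haaland)
Major: h_f = f(L/D)·V²/2g = 0.01054·4288·0.5959 = 26.94 m
Minor: ΣK = 4.72; h_m = ΣK·V²/2g = 2.813 m
Total H_L = 26.94 + 2.813 = 29.75 m

H_L ≈ 29.8 m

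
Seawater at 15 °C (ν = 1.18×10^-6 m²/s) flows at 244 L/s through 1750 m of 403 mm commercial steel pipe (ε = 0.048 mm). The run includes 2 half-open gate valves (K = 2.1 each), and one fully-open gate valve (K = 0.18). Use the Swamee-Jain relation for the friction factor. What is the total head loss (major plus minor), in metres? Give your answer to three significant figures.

V = 4Q/(πD²) = 1.913 m/s; V²/2g = 0.1865 m
Re = 6.53×10^5, ε/D = 1.19×10^-4 → f = 0.01429 (Swamee-Jain)
Major: h_f = f(L/D)·V²/2g = 0.01429·4342·0.1865 = 11.57 m
Minor: ΣK = 4.38; h_m = ΣK·V²/2g = 0.8169 m
Total H_L = 11.57 + 0.8169 = 12.39 m

H_L ≈ 12.4 m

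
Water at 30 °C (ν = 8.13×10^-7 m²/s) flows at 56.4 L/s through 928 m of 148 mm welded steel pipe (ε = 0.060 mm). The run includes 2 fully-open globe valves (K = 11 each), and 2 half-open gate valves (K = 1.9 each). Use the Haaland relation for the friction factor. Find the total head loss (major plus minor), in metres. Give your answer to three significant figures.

H_L ≈ 71.8 m

V = 4Q/(πD²) = 3.278 m/s; V²/2g = 0.5478 m
Re = 5.97×10^5, ε/D = 4.05×10^-4 → f = 0.01680 (Haaland)
Major: h_f = f(L/D)·V²/2g = 0.01680·6270·0.5478 = 57.71 m
Minor: ΣK = 25.8; h_m = ΣK·V²/2g = 14.13 m
Total H_L = 57.71 + 14.13 = 71.84 m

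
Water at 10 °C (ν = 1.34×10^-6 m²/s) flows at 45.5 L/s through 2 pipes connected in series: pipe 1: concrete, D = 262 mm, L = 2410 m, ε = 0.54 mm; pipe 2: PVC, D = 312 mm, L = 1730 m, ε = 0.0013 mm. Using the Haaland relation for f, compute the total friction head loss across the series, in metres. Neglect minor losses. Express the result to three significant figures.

Pipe 1: V = 0.8440 m/s, Re = 1.65×10^5, ε/D = 0.00206, f = 0.02458, h_1 = f(L/D)V²/2g = 8.208 m
Pipe 2: V = 0.5951 m/s, Re = 1.39×10^5, ε/D = 4.17×10^-6, f = 0.01669, h_2 = f(L/D)V²/2g = 1.670 m
Series → Q common, losses add: H = Σh = 9.879 m

H ≈ 9.88 m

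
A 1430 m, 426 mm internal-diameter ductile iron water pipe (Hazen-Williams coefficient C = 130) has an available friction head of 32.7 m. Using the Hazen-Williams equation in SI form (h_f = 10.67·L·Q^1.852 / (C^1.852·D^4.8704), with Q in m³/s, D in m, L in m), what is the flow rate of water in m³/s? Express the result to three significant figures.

Q ≈ 0.499 m³/s

Rearranging: Q = [h_f·C^1.852·D^4.8704 / (10.67·L)]^(1/1.852)
Q = [32.7·130^1.852·0.426^4.8704 / (10.67·1430)]^0.540 = 0.4992 m³/s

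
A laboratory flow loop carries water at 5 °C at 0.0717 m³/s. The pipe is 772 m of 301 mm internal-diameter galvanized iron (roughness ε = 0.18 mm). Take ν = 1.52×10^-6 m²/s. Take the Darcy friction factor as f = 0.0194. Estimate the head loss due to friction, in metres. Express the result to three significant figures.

h_f ≈ 2.57 m

V = 4Q/(πD²) = 4·0.0717/(π·0.301²) = 1.008 m/s
h_f = f(L/D)V²/(2g) = 0.01940·(772/0.301)·1.008²/(2·9.81) = 2.575 m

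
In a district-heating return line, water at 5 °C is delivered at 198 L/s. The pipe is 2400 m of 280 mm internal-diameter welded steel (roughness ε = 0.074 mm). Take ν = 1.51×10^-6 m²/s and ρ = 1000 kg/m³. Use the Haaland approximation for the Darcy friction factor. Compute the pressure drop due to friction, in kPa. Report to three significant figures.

Δp ≈ 695 kPa

V = 4Q/(πD²) = 4·0.198/(π·0.280²) = 3.216 m/s
Re = VD/ν = 3.216·0.280/1.51×10^-6 = 5.96×10^5 → turbulent
ε/D = 0.074/280 = 2.64×10^-4
Haaland: f = 0.01568
h_f = f(L/D)V²/(2g) = 0.01568·(2400/0.280)·3.216²/(2·9.81) = 70.82 m
Δp = ρg·h_f = 1000·9.81·70.82 = 694.7 kPa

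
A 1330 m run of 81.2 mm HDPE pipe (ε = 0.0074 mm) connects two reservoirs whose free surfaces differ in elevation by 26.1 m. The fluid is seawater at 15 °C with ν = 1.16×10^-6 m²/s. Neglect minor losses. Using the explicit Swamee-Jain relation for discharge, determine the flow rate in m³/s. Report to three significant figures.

Swamee-Jain (Type II): Q = -0.965·√(gD⁵h_f/L)·ln[ε/(3.7D) + √(3.17ν²L/(gD³h_f))]
√(gD⁵h_f/L) = √(9.81·0.0812⁵·26.1/1330) = 8.244×10^-4
ε/(3.7D) = 2.46×10^-5; √(3.17ν²L/(gD³h_f)) = 2.03×10^-4
Q = -0.965·8.244×10^-4·ln(2.281×10^-4) = 0.006671 m³/s
Check: V = 1.29 m/s, Re = 9.02×10^4, f = 0.01876, h_f = 26.0 m ≈ 26.1 m ✓

Q ≈ 0.00667 m³/s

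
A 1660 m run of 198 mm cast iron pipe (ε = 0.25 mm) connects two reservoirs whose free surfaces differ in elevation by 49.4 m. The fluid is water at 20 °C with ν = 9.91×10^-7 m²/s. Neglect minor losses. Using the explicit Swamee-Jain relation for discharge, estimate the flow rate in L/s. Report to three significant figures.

Q ≈ 71.7 L/s

Swamee-Jain (Type II): Q = -0.965·√(gD⁵h_f/L)·ln[ε/(3.7D) + √(3.17ν²L/(gD³h_f))]
√(gD⁵h_f/L) = √(9.81·0.198⁵·49.4/1660) = 0.009426
ε/(3.7D) = 3.41×10^-4; √(3.17ν²L/(gD³h_f)) = 3.71×10^-5
Q = -0.965·0.009426·ln(3.783×10^-4) = 0.07167 m³/s
Check: V = 2.33 m/s, Re = 4.65×10^5, f = 0.02147, h_f = 49.7 m ≈ 49.4 m ✓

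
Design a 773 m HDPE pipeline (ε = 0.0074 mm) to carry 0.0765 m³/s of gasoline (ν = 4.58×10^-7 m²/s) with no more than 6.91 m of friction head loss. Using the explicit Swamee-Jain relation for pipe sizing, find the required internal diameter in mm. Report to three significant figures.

D ≈ 234 mm

Swamee-Jain (Type III): D = 0.66·[ε^1.25·(LQ²/(gh_f))^4.75 + ν·Q^9.4·(L/(gh_f))^5.2]^0.04
LQ²/(gh_f) = 0.06674; L/(gh_f) = 11.40
Term 1 = ε^1.25·(…)^4.75 = 1.01×10^-12; Term 2 = ν·Q^9.4·(…)^5.2 = 4.61×10^-12
D = 0.66·(1.01×10^-12 + 4.61×10^-12)^0.04 = 0.2342 m = 234 mm
Check: V = 1.78 m/s, Re = 9.08×10^5, f = 0.01248, h_f = 6.63 m ≈ 6.91 m ✓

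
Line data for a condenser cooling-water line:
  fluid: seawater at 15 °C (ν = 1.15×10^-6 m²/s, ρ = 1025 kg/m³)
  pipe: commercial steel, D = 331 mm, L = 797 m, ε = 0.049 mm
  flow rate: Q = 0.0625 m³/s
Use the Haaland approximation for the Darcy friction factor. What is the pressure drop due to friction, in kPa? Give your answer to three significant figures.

Δp ≈ 10.7 kPa

V = 4Q/(πD²) = 4·0.0625/(π·0.331²) = 0.7263 m/s
Re = VD/ν = 0.7263·0.331/1.15×10^-6 = 2.09×10^5 → turbulent
ε/D = 0.049/331 = 1.48×10^-4
Haaland: f = 0.01642
h_f = f(L/D)V²/(2g) = 0.01642·(797/0.331)·0.7263²/(2·9.81) = 1.063 m
Δp = ρg·h_f = 1025·9.81·1.063 = 10.69 kPa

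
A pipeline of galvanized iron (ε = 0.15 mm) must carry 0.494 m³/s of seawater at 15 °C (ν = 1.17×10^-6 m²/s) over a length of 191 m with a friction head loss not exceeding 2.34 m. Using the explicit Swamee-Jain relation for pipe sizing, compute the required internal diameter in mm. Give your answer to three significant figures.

Swamee-Jain (Type III): D = 0.66·[ε^1.25·(LQ²/(gh_f))^4.75 + ν·Q^9.4·(L/(gh_f))^5.2]^0.04
LQ²/(gh_f) = 2.030; L/(gh_f) = 8.320
Term 1 = ε^1.25·(…)^4.75 = 4.80×10^-4; Term 2 = ν·Q^9.4·(…)^5.2 = 9.42×10^-5
D = 0.66·(4.80×10^-4 + 9.42×10^-5)^0.04 = 0.4897 m = 490 mm
Check: V = 2.62 m/s, Re = 1.10×10^6, f = 0.01575, h_f = 2.15 m ≈ 2.34 m ✓

D ≈ 490 mm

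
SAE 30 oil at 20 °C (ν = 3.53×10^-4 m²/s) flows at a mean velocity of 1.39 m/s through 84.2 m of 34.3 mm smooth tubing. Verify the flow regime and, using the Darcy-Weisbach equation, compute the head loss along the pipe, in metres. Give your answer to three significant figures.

h_f ≈ 115 m

Re = VD/ν = 1.39·0.03430/3.53×10^-4 = 135 → laminar (Re < 2300)
f = 64/Re = 0.4739
h_f = f(L/D)V²/(2g) = 0.4739·(84.2/0.03430)·1.39²/(2·9.81) = 114.5 m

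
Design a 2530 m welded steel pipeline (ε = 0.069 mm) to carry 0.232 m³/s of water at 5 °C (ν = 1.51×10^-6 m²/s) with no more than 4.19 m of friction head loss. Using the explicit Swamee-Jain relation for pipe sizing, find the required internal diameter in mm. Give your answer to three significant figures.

D ≈ 535 mm

Swamee-Jain (Type III): D = 0.66·[ε^1.25·(LQ²/(gh_f))^4.75 + ν·Q^9.4·(L/(gh_f))^5.2]^0.04
LQ²/(gh_f) = 3.313; L/(gh_f) = 61.55
Term 1 = ε^1.25·(…)^4.75 = 0.00186; Term 2 = ν·Q^9.4·(…)^5.2 = 0.00330
D = 0.66·(0.00186 + 0.00330)^0.04 = 0.5346 m = 535 mm
Check: V = 1.03 m/s, Re = 3.66×10^5, f = 0.01532, h_f = 3.95 m ≈ 4.19 m ✓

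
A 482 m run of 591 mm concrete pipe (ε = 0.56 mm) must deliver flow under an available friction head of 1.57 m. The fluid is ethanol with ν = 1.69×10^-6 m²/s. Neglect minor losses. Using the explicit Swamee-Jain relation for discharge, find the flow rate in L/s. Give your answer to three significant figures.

Swamee-Jain (Type II): Q = -0.965·√(gD⁵h_f/L)·ln[ε/(3.7D) + √(3.17ν²L/(gD³h_f))]
√(gD⁵h_f/L) = √(9.81·0.591⁵·1.57/482) = 0.04800
ε/(3.7D) = 2.56×10^-4; √(3.17ν²L/(gD³h_f)) = 3.70×10^-5
Q = -0.965·0.04800·ln(2.931×10^-4) = 0.3768 m³/s
Check: V = 1.37 m/s, Re = 4.80×10^5, f = 0.02015, h_f = 1.58 m ≈ 1.57 m ✓

Q ≈ 377 L/s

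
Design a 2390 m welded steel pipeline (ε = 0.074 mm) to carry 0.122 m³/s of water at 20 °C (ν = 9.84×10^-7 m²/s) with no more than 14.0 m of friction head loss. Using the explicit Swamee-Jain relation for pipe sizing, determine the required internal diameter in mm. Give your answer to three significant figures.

Swamee-Jain (Type III): D = 0.66·[ε^1.25·(LQ²/(gh_f))^4.75 + ν·Q^9.4·(L/(gh_f))^5.2]^0.04
LQ²/(gh_f) = 0.2590; L/(gh_f) = 17.40
Term 1 = ε^1.25·(…)^4.75 = 1.12×10^-8; Term 2 = ν·Q^9.4·(…)^5.2 = 7.18×10^-9
D = 0.66·(1.12×10^-8 + 7.18×10^-9)^0.04 = 0.3237 m = 324 mm
Check: V = 1.48 m/s, Re = 4.88×10^5, f = 0.01580, h_f = 13.1 m ≈ 14.0 m ✓

D ≈ 324 mm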